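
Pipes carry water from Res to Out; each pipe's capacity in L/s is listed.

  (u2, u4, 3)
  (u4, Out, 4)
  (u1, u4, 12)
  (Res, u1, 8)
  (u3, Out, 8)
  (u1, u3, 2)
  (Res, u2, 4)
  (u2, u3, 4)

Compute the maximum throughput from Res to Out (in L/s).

Augment Res→u1→u3→Out: bottleneck 2, flow now 2.
Augment Res→u1→u4→Out: bottleneck 4, flow now 6.
Augment Res→u2→u3→Out: bottleneck 4, flow now 10.
No augmenting path remains; maximum flow = 10.
In the residual graph, reachable from Res: {Res, u1, u4}.
Min-cut edges: Res→u2 (4), u1→u3 (2), u4→Out (4); capacity 4 + 2 + 4 = 10.
This cut is saturated, so no flow can exceed 10.

10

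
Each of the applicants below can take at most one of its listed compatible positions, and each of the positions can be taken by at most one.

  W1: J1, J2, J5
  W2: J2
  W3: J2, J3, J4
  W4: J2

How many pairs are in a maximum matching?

3

Unit-capacity flow: source→left, listed edges, right→sink; max matching = max flow.
Augmenting path W1→J1 (+1); matched 1.
Augmenting path W2→J2 (+1); matched 2.
Augmenting path W3→J3 (+1); matched 3.
No augmenting path remains; maximum matching = 3.
König certificate: {W1, W3, J2} is a vertex cover of size 3 (every listed pair touches it), so no matching can be larger.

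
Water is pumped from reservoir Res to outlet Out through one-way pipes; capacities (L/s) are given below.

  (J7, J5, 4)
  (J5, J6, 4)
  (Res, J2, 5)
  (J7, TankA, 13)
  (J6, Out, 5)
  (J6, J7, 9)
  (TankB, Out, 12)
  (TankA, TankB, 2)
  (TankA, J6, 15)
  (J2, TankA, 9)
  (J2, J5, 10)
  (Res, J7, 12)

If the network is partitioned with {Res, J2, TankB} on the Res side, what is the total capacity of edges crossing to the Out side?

43

Edges leaving {Res, J2, TankB}: Res→J7 (12), J2→J5 (10), J2→TankA (9), TankB→Out (12).
Cut capacity = 12 + 10 + 9 + 12 = 43.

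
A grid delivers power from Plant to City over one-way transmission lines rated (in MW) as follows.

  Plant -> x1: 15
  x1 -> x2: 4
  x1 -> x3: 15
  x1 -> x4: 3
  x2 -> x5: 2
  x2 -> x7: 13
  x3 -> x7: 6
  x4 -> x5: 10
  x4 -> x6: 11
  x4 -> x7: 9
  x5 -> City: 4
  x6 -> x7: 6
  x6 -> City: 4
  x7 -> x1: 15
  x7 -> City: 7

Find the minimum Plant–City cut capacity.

12

Augment Plant→x1→x2→x5→City: bottleneck 2, flow now 2.
Augment Plant→x1→x2→x7→City: bottleneck 2, flow now 4.
Augment Plant→x1→x3→x7→City: bottleneck 5, flow now 9.
Augment Plant→x1→x4→x5→City: bottleneck 2, flow now 11.
Augment Plant→x1→x4→x6→City: bottleneck 1, flow now 12.
No augmenting path remains; maximum flow = 12.
By max-flow min-cut, the minimum cut capacity equals the max flow.
In the residual graph, reachable from Plant: {Plant, x1, x2, x3, x7}.
Min-cut edges: x1→x4 (3), x2→x5 (2), x7→City (7); capacity 3 + 2 + 7 = 12.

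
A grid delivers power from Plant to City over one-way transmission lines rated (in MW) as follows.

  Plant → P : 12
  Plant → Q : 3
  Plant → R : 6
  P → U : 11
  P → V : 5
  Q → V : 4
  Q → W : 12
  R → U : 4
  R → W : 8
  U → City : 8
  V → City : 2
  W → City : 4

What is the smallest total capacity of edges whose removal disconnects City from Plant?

Augment Plant→P→U→City: bottleneck 8, flow now 8.
Augment Plant→P→V→City: bottleneck 2, flow now 10.
Augment Plant→Q→W→City: bottleneck 3, flow now 13.
Augment Plant→R→W→City: bottleneck 1, flow now 14.
No augmenting path remains; maximum flow = 14.
By max-flow min-cut, the minimum cut capacity equals the max flow.
In the residual graph, reachable from Plant: {Plant, P, Q, R, U, V, W}.
Min-cut edges: U→City (8), V→City (2), W→City (4); capacity 8 + 2 + 4 = 14.

14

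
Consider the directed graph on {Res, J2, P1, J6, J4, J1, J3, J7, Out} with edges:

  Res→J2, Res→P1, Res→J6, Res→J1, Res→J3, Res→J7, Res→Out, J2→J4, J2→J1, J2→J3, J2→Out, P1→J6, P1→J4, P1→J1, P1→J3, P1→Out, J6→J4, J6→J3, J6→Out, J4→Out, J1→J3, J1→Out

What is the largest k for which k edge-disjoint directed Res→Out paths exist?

5

Assign every edge capacity 1; by Menger, the answer equals the max flow.
Path Res→Out (+1); total 1.
Path Res→J2→Out (+1); total 2.
Path Res→P1→Out (+1); total 3.
Path Res→J6→Out (+1); total 4.
Path Res→J1→Out (+1); total 5.
No residual Res→Out path; max flow = 5.
Certifying cut of size 5: {Res→J1, Res→J2, Res→J6, Res→Out, Res→P1}.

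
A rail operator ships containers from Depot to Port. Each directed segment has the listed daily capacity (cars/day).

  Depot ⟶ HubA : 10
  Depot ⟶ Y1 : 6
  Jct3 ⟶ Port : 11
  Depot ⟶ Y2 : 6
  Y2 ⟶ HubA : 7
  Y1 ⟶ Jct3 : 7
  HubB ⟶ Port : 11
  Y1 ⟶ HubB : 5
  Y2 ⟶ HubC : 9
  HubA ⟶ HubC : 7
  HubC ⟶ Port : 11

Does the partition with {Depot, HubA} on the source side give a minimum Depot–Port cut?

No — its capacity is 19, but the minimum cut has capacity 17.

Given cut capacity: 6 + 6 + 7 = 19.
Augment Depot→HubA→HubC→Port: bottleneck 7, flow now 7.
Augment Depot→Y2→HubC→Port: bottleneck 4, flow now 11.
Augment Depot→Y1→HubB→Port: bottleneck 5, flow now 16.
Augment Depot→Y1→Jct3→Port: bottleneck 1, flow now 17.
No augmenting path remains; maximum flow = 17.
In the residual graph, reachable from Depot: {Depot, HubA, Y2, HubC}.
Min-cut edges: Depot→Y1 (6), HubC→Port (11); capacity 6 + 11 = 17.
Cut capacity 19 exceeds the max flow 17, so it is not minimum.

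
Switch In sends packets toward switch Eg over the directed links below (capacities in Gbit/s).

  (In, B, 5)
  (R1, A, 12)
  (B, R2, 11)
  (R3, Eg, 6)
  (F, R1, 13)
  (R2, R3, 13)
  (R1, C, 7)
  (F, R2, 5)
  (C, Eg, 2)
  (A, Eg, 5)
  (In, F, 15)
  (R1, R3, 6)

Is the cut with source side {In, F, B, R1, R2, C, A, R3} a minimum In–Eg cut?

Given cut capacity: 2 + 5 + 6 = 13.
Augment In→F→R1→C→Eg: bottleneck 2, flow now 2.
Augment In→F→R1→A→Eg: bottleneck 5, flow now 7.
Augment In→F→R1→R3→Eg: bottleneck 6, flow now 13.
No augmenting path remains; maximum flow = 13.
Cut capacity 13 equals the max flow, so it is a minimum cut.

Yes — it is a minimum cut (capacity 13).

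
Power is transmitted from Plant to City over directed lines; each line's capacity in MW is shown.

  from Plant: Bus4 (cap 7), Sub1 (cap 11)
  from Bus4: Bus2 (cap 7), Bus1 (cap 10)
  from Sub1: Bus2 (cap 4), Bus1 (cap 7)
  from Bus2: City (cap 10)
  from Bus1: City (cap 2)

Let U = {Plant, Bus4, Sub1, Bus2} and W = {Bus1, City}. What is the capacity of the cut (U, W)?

Edges leaving {Plant, Bus4, Sub1, Bus2}: Bus4→Bus1 (10), Sub1→Bus1 (7), Bus2→City (10).
Cut capacity = 10 + 7 + 10 = 27.

27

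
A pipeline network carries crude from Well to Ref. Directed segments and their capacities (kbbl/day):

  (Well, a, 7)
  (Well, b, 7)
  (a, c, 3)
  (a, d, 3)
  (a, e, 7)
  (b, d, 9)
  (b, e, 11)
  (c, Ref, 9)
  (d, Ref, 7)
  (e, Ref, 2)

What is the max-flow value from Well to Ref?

12

Augment Well→a→c→Ref: bottleneck 3, flow now 3.
Augment Well→a→d→Ref: bottleneck 3, flow now 6.
Augment Well→a→e→Ref: bottleneck 1, flow now 7.
Augment Well→b→d→Ref: bottleneck 4, flow now 11.
Augment Well→b→e→Ref: bottleneck 1, flow now 12.
No augmenting path remains; maximum flow = 12.
In the residual graph, reachable from Well: {Well, a, b, d, e}.
Min-cut edges: a→c (3), d→Ref (7), e→Ref (2); capacity 3 + 7 + 2 = 12.
This cut is saturated, so no flow can exceed 12.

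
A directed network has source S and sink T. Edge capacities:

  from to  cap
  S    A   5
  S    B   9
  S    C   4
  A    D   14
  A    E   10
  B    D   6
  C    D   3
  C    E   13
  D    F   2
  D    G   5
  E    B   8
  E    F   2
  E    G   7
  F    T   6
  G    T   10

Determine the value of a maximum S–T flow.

Augment S→A→D→F→T: bottleneck 2, flow now 2.
Augment S→A→D→G→T: bottleneck 3, flow now 5.
Augment S→B→D→G→T: bottleneck 2, flow now 7.
Augment S→C→E→F→T: bottleneck 2, flow now 9.
Augment S→C→E→G→T: bottleneck 2, flow now 11.
Augment S→B→D→A→E→G→T: bottleneck 3, flow now 14. (uses reverse residual edge)
No augmenting path remains; maximum flow = 14.
In the residual graph, reachable from S: {S, A, B, C, D, E, G}.
Min-cut edges: D→F (2), E→F (2), G→T (10); capacity 2 + 2 + 10 = 14.
This cut is saturated, so no flow can exceed 14.

14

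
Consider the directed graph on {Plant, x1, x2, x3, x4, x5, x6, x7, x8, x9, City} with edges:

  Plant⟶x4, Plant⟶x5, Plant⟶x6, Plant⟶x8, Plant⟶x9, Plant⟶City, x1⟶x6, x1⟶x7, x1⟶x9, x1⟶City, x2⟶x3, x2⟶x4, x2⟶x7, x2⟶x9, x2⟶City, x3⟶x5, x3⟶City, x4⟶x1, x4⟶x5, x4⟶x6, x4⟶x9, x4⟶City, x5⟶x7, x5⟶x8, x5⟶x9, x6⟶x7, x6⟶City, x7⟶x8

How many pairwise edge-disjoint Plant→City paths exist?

3

Assign every edge capacity 1; by Menger, the answer equals the max flow.
Path Plant→City (+1); total 1.
Path Plant→x4→City (+1); total 2.
Path Plant→x6→City (+1); total 3.
No residual Plant→City path; max flow = 3.
Certifying cut of size 3: {Plant→City, Plant→x4, Plant→x6}.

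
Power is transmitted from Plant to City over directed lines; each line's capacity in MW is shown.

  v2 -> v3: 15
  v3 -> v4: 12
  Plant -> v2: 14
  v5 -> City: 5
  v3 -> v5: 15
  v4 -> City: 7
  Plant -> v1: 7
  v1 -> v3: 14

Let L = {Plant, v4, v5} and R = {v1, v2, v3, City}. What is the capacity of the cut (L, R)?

Edges leaving {Plant, v4, v5}: Plant→v1 (7), Plant→v2 (14), v4→City (7), v5→City (5).
Cut capacity = 7 + 14 + 7 + 5 = 33.

33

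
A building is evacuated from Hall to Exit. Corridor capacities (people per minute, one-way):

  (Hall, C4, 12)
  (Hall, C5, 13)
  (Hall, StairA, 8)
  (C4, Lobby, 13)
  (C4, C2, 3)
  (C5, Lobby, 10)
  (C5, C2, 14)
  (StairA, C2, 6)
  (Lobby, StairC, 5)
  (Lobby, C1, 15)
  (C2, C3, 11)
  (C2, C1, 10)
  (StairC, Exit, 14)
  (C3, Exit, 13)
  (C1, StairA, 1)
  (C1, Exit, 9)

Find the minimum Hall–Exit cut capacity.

25

Augment Hall→C4→Lobby→StairC→Exit: bottleneck 5, flow now 5.
Augment Hall→C4→Lobby→C1→Exit: bottleneck 7, flow now 12.
Augment Hall→C5→Lobby→C1→Exit: bottleneck 2, flow now 14.
Augment Hall→C5→C2→C3→Exit: bottleneck 11, flow now 25.
No augmenting path remains; maximum flow = 25.
By max-flow min-cut, the minimum cut capacity equals the max flow.
In the residual graph, reachable from Hall: {Hall, C4, C5, StairA, Lobby, C2, C1}.
Min-cut edges: Lobby→StairC (5), C2→C3 (11), C1→Exit (9); capacity 5 + 11 + 9 = 25.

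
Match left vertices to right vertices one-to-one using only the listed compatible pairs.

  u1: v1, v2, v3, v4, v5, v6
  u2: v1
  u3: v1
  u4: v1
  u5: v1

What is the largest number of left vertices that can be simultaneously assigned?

2

Unit-capacity flow: source→left, listed edges, right→sink; max matching = max flow.
Augmenting path u1→v1 (+1); matched 1.
Augmenting path u2→v1→u1→v2 (+1); matched 2.
No augmenting path remains; maximum matching = 2.
König certificate: {u1, v1} is a vertex cover of size 2 (every listed pair touches it), so no matching can be larger.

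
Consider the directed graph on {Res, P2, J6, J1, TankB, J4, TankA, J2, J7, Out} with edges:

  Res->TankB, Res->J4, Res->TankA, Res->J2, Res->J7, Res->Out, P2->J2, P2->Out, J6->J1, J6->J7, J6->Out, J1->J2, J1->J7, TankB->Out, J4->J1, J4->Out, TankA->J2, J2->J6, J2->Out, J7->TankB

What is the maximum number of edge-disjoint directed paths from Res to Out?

5

Assign every edge capacity 1; by Menger, the answer equals the max flow.
Path Res→Out (+1); total 1.
Path Res→TankB→Out (+1); total 2.
Path Res→J4→Out (+1); total 3.
Path Res→J2→Out (+1); total 4.
Path Res→TankA→J2→J6→Out (+1); total 5.
No residual Res→Out path; max flow = 5.
Certifying cut of size 5: {Res→J2, Res→J4, Res→Out, Res→TankA, TankB→Out}.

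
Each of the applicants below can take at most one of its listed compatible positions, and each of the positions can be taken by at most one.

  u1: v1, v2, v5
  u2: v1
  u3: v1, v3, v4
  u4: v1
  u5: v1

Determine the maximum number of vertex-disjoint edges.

3

Unit-capacity flow: source→left, listed edges, right→sink; max matching = max flow.
Augmenting path u1→v1 (+1); matched 1.
Augmenting path u3→v3 (+1); matched 2.
Augmenting path u2→v1→u1→v2 (+1); matched 3.
No augmenting path remains; maximum matching = 3.
König certificate: {u1, u3, v1} is a vertex cover of size 3 (every listed pair touches it), so no matching can be larger.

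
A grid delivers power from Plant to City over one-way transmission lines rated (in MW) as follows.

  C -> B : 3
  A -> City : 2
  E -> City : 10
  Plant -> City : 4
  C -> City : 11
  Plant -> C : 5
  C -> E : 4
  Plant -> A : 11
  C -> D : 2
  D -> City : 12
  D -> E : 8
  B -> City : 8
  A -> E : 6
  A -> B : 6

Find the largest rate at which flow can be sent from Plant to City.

Augment Plant→City: bottleneck 4, flow now 4.
Augment Plant→A→City: bottleneck 2, flow now 6.
Augment Plant→C→City: bottleneck 5, flow now 11.
Augment Plant→A→B→City: bottleneck 6, flow now 17.
Augment Plant→A→E→City: bottleneck 3, flow now 20.
No augmenting path remains; maximum flow = 20.
In the residual graph, reachable from Plant: {Plant}.
Min-cut edges: Plant→A (11), Plant→C (5), Plant→City (4); capacity 11 + 5 + 4 = 20.
This cut is saturated, so no flow can exceed 20.

20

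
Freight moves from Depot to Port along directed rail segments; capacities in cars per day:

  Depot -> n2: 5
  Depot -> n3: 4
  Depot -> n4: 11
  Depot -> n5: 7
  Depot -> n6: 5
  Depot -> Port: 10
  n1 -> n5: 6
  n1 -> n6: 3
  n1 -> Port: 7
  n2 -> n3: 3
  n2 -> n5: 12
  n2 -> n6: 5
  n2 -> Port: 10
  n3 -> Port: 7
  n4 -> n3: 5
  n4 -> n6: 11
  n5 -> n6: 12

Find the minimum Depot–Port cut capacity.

22

Augment Depot→Port: bottleneck 10, flow now 10.
Augment Depot→n2→Port: bottleneck 5, flow now 15.
Augment Depot→n3→Port: bottleneck 4, flow now 19.
Augment Depot→n4→n3→Port: bottleneck 3, flow now 22.
No augmenting path remains; maximum flow = 22.
By max-flow min-cut, the minimum cut capacity equals the max flow.
In the residual graph, reachable from Depot: {Depot, n3, n4, n5, n6}.
Min-cut edges: Depot→n2 (5), Depot→Port (10), n3→Port (7); capacity 5 + 10 + 7 = 22.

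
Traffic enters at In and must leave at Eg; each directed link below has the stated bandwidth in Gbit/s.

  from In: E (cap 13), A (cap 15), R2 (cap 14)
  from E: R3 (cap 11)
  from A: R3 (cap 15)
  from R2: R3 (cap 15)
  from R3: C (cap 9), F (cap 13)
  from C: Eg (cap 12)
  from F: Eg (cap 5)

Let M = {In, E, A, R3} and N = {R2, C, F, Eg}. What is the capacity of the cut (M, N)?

Edges leaving {In, E, A, R3}: In→R2 (14), R3→C (9), R3→F (13).
Cut capacity = 14 + 9 + 13 = 36.

36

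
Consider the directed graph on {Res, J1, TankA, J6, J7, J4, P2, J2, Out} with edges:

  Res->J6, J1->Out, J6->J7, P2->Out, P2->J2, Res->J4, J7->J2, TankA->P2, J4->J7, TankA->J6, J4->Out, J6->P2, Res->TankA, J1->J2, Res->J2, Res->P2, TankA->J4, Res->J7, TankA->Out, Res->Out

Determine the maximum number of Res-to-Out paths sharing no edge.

4

Assign every edge capacity 1; by Menger, the answer equals the max flow.
Path Res→Out (+1); total 1.
Path Res→TankA→Out (+1); total 2.
Path Res→J4→Out (+1); total 3.
Path Res→P2→Out (+1); total 4.
No residual Res→Out path; max flow = 4.
Certifying cut of size 4: {P2→Out, Res→J4, Res→Out, Res→TankA}.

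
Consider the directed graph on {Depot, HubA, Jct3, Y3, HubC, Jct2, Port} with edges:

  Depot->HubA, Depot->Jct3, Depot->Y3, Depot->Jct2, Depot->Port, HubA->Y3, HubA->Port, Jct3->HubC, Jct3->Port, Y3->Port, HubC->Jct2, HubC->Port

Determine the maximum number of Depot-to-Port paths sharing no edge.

4

Assign every edge capacity 1; by Menger, the answer equals the max flow.
Path Depot→Port (+1); total 1.
Path Depot→HubA→Port (+1); total 2.
Path Depot→Jct3→Port (+1); total 3.
Path Depot→Y3→Port (+1); total 4.
No residual Depot→Port path; max flow = 4.
Certifying cut of size 4: {Depot→HubA, Depot→Jct3, Depot→Port, Depot→Y3}.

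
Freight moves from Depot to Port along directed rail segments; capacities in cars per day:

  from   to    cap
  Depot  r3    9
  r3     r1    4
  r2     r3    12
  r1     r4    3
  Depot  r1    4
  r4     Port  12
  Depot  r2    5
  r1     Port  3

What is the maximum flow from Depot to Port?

Augment Depot→r1→Port: bottleneck 3, flow now 3.
Augment Depot→r1→r4→Port: bottleneck 1, flow now 4.
Augment Depot→r3→r1→r4→Port: bottleneck 2, flow now 6.
No augmenting path remains; maximum flow = 6.
In the residual graph, reachable from Depot: {Depot, r1, r2, r3}.
Min-cut edges: r1→r4 (3), r1→Port (3); capacity 3 + 3 = 6.
This cut is saturated, so no flow can exceed 6.

6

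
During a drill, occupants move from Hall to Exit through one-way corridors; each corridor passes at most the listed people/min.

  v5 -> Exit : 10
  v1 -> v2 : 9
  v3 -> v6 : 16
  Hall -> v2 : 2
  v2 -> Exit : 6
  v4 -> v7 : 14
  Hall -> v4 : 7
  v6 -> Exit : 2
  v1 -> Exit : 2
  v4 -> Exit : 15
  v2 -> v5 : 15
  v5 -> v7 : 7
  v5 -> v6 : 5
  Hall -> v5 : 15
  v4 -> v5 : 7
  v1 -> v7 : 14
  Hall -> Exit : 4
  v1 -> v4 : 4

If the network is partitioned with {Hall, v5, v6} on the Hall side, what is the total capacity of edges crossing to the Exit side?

32

Edges leaving {Hall, v5, v6}: Hall→v2 (2), Hall→v4 (7), Hall→Exit (4), v5→v7 (7), v5→Exit (10), v6→Exit (2).
Cut capacity = 2 + 7 + 4 + 7 + 10 + 2 = 32.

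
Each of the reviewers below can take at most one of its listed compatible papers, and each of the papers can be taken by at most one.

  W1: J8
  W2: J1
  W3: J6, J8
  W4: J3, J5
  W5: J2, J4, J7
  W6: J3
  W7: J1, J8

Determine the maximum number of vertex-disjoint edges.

6

Unit-capacity flow: source→left, listed edges, right→sink; max matching = max flow.
Augmenting path W1→J8 (+1); matched 1.
Augmenting path W2→J1 (+1); matched 2.
Augmenting path W3→J6 (+1); matched 3.
Augmenting path W4→J3 (+1); matched 4.
Augmenting path W5→J2 (+1); matched 5.
Augmenting path W6→J3→W4→J5 (+1); matched 6.
No augmenting path remains; maximum matching = 6.
König certificate: {W3, W4, W5, W6, J1, J8} is a vertex cover of size 6 (every listed pair touches it), so no matching can be larger.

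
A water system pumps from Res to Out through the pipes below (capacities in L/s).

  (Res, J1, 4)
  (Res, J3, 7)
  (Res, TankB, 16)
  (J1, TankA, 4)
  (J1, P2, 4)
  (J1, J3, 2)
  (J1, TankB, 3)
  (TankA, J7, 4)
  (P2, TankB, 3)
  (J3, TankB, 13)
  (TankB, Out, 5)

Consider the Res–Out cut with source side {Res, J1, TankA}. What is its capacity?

36

Edges leaving {Res, J1, TankA}: Res→J3 (7), Res→TankB (16), J1→P2 (4), J1→J3 (2), J1→TankB (3), TankA→J7 (4).
Cut capacity = 7 + 16 + 4 + 2 + 3 + 4 = 36.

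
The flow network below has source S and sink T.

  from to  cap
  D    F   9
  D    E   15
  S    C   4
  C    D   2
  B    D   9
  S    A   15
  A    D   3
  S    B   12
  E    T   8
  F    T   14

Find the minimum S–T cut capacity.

14

Augment S→A→D→E→T: bottleneck 3, flow now 3.
Augment S→B→D→E→T: bottleneck 5, flow now 8.
Augment S→B→D→F→T: bottleneck 4, flow now 12.
Augment S→C→D→F→T: bottleneck 2, flow now 14.
No augmenting path remains; maximum flow = 14.
By max-flow min-cut, the minimum cut capacity equals the max flow.
In the residual graph, reachable from S: {S, A, B, C}.
Min-cut edges: A→D (3), B→D (9), C→D (2); capacity 3 + 9 + 2 = 14.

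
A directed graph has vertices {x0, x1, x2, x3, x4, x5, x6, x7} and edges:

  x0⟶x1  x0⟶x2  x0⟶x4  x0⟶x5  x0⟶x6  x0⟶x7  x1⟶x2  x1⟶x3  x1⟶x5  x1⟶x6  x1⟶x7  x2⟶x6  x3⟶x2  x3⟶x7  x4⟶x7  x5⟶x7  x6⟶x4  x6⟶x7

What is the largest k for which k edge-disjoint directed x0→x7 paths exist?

Assign every edge capacity 1; by Menger, the answer equals the max flow.
Path x0→x7 (+1); total 1.
Path x0→x1→x7 (+1); total 2.
Path x0→x4→x7 (+1); total 3.
Path x0→x5→x7 (+1); total 4.
Path x0→x6→x7 (+1); total 5.
No residual x0→x7 path; max flow = 5.
Certifying cut of size 5: {x0→x1, x0→x5, x0→x7, x4→x7, x6→x7}.

5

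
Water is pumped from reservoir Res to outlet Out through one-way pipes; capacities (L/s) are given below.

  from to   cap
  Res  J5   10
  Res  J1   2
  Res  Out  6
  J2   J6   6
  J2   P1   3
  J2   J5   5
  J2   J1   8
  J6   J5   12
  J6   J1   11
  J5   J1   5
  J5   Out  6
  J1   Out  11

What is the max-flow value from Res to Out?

Augment Res→Out: bottleneck 6, flow now 6.
Augment Res→J5→Out: bottleneck 6, flow now 12.
Augment Res→J1→Out: bottleneck 2, flow now 14.
Augment Res→J5→J1→Out: bottleneck 4, flow now 18.
No augmenting path remains; maximum flow = 18.
In the residual graph, reachable from Res: {Res}.
Min-cut edges: Res→J5 (10), Res→J1 (2), Res→Out (6); capacity 10 + 2 + 6 = 18.
This cut is saturated, so no flow can exceed 18.

18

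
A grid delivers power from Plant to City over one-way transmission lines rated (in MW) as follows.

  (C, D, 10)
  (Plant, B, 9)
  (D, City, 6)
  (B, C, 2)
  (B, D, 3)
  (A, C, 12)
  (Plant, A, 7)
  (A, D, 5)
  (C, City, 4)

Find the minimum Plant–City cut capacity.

10

Augment Plant→A→C→City: bottleneck 4, flow now 4.
Augment Plant→A→D→City: bottleneck 3, flow now 7.
Augment Plant→B→D→City: bottleneck 3, flow now 10.
No augmenting path remains; maximum flow = 10.
By max-flow min-cut, the minimum cut capacity equals the max flow.
In the residual graph, reachable from Plant: {Plant, A, B, C, D}.
Min-cut edges: C→City (4), D→City (6); capacity 4 + 6 = 10.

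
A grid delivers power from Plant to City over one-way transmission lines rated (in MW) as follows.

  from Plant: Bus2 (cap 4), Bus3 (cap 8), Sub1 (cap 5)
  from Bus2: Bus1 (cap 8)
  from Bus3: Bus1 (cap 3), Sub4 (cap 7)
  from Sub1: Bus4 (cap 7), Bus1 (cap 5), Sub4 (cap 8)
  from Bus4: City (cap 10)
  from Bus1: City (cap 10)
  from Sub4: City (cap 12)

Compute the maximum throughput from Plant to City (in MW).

Augment Plant→Bus2→Bus1→City: bottleneck 4, flow now 4.
Augment Plant→Bus3→Bus1→City: bottleneck 3, flow now 7.
Augment Plant→Bus3→Sub4→City: bottleneck 5, flow now 12.
Augment Plant→Sub1→Bus4→City: bottleneck 5, flow now 17.
No augmenting path remains; maximum flow = 17.
In the residual graph, reachable from Plant: {Plant}.
Min-cut edges: Plant→Bus2 (4), Plant→Bus3 (8), Plant→Sub1 (5); capacity 4 + 8 + 5 = 17.
This cut is saturated, so no flow can exceed 17.

17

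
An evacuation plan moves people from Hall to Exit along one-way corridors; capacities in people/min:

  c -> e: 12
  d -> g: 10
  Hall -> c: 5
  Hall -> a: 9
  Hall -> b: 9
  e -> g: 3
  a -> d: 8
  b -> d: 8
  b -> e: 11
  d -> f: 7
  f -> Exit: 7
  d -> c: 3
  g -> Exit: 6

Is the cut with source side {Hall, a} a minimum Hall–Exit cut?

No — its capacity is 22, but the minimum cut has capacity 13.

Given cut capacity: 9 + 5 + 8 = 22.
Augment Hall→a→d→f→Exit: bottleneck 7, flow now 7.
Augment Hall→a→d→g→Exit: bottleneck 1, flow now 8.
Augment Hall→b→d→g→Exit: bottleneck 5, flow now 13.
No augmenting path remains; maximum flow = 13.
In the residual graph, reachable from Hall: {Hall, a, b, c, d, e, g}.
Min-cut edges: d→f (7), g→Exit (6); capacity 7 + 6 = 13.
Cut capacity 22 exceeds the max flow 13, so it is not minimum.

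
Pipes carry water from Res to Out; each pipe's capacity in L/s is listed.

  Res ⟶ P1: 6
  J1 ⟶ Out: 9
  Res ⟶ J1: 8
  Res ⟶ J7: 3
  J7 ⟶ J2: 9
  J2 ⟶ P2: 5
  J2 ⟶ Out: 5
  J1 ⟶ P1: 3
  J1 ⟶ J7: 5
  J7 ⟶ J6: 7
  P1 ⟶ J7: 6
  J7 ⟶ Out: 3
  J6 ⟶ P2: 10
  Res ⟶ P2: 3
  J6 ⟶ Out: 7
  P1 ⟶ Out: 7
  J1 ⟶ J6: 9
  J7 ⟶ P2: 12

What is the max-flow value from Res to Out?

17

Augment Res→J1→Out: bottleneck 8, flow now 8.
Augment Res→J7→Out: bottleneck 3, flow now 11.
Augment Res→P1→Out: bottleneck 6, flow now 17.
No augmenting path remains; maximum flow = 17.
In the residual graph, reachable from Res: {Res, P2}.
Min-cut edges: Res→J1 (8), Res→J7 (3), Res→P1 (6); capacity 8 + 3 + 6 = 17.
This cut is saturated, so no flow can exceed 17.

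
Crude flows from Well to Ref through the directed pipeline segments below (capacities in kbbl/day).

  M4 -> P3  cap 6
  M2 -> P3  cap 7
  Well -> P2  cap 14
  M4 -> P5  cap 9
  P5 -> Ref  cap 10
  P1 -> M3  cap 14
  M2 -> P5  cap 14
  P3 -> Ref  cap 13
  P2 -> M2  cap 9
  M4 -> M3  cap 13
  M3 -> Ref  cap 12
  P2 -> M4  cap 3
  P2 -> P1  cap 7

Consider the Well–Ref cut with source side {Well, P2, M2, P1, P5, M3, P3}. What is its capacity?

Edges leaving {Well, P2, M2, P1, P5, M3, P3}: P2→M4 (3), P5→Ref (10), M3→Ref (12), P3→Ref (13).
Cut capacity = 3 + 10 + 12 + 13 = 38.

38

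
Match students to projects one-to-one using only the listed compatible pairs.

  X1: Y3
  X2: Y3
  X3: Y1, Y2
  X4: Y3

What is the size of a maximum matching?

2

Unit-capacity flow: source→left, listed edges, right→sink; max matching = max flow.
Augmenting path X1→Y3 (+1); matched 1.
Augmenting path X3→Y1 (+1); matched 2.
No augmenting path remains; maximum matching = 2.
König certificate: {X3, Y3} is a vertex cover of size 2 (every listed pair touches it), so no matching can be larger.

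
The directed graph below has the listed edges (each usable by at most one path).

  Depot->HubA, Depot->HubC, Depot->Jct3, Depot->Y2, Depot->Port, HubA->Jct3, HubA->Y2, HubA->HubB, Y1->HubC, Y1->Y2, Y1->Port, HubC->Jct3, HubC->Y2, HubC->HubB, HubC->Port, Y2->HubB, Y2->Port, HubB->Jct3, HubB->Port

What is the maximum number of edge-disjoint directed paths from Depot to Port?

4

Assign every edge capacity 1; by Menger, the answer equals the max flow.
Path Depot→Port (+1); total 1.
Path Depot→HubC→Port (+1); total 2.
Path Depot→Y2→Port (+1); total 3.
Path Depot→HubA→HubB→Port (+1); total 4.
No residual Depot→Port path; max flow = 4.
Certifying cut of size 4: {Depot→HubA, Depot→HubC, Depot→Port, Depot→Y2}.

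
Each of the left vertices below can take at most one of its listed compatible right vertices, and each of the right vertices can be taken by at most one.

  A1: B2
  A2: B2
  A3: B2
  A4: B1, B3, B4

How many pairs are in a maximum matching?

Unit-capacity flow: source→left, listed edges, right→sink; max matching = max flow.
Augmenting path A1→B2 (+1); matched 1.
Augmenting path A4→B1 (+1); matched 2.
No augmenting path remains; maximum matching = 2.
König certificate: {A4, B2} is a vertex cover of size 2 (every listed pair touches it), so no matching can be larger.

2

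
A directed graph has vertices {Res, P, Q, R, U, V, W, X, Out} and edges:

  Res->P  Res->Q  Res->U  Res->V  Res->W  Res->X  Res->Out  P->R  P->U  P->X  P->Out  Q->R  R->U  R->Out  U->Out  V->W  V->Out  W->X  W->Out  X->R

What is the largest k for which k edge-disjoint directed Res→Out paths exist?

6

Assign every edge capacity 1; by Menger, the answer equals the max flow.
Path Res→Out (+1); total 1.
Path Res→P→Out (+1); total 2.
Path Res→U→Out (+1); total 3.
Path Res→V→Out (+1); total 4.
Path Res→W→Out (+1); total 5.
Path Res→Q→R→Out (+1); total 6.
No residual Res→Out path; max flow = 6.
Certifying cut of size 6: {R→Out, Res→Out, Res→P, Res→V, Res→W, U→Out}.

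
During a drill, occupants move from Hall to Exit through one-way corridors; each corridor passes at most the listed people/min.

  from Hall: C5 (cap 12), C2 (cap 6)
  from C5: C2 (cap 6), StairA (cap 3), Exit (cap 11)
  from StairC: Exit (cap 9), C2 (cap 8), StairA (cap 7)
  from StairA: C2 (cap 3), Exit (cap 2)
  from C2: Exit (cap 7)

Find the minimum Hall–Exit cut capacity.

Augment Hall→C5→Exit: bottleneck 11, flow now 11.
Augment Hall→C2→Exit: bottleneck 6, flow now 17.
Augment Hall→C5→StairA→Exit: bottleneck 1, flow now 18.
No augmenting path remains; maximum flow = 18.
By max-flow min-cut, the minimum cut capacity equals the max flow.
In the residual graph, reachable from Hall: {Hall}.
Min-cut edges: Hall→C5 (12), Hall→C2 (6); capacity 12 + 6 = 18.

18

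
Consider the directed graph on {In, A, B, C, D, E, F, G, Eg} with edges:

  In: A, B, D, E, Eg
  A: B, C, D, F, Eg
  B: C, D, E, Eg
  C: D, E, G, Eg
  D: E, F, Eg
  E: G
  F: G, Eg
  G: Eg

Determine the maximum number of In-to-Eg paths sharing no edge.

Assign every edge capacity 1; by Menger, the answer equals the max flow.
Path In→Eg (+1); total 1.
Path In→A→Eg (+1); total 2.
Path In→B→Eg (+1); total 3.
Path In→D→Eg (+1); total 4.
Path In→E→G→Eg (+1); total 5.
No residual In→Eg path; max flow = 5.
Certifying cut of size 5: {In→A, In→B, In→D, In→E, In→Eg}.

5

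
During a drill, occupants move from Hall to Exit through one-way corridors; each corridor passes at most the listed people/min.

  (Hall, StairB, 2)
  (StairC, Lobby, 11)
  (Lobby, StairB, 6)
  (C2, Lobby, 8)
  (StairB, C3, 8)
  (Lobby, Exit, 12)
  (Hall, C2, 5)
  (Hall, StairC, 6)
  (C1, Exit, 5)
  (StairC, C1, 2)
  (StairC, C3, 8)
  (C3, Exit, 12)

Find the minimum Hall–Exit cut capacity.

13

Augment Hall→StairB→C3→Exit: bottleneck 2, flow now 2.
Augment Hall→C2→Lobby→Exit: bottleneck 5, flow now 7.
Augment Hall→StairC→C1→Exit: bottleneck 2, flow now 9.
Augment Hall→StairC→Lobby→Exit: bottleneck 4, flow now 13.
No augmenting path remains; maximum flow = 13.
By max-flow min-cut, the minimum cut capacity equals the max flow.
In the residual graph, reachable from Hall: {Hall}.
Min-cut edges: Hall→StairB (2), Hall→C2 (5), Hall→StairC (6); capacity 2 + 5 + 6 = 13.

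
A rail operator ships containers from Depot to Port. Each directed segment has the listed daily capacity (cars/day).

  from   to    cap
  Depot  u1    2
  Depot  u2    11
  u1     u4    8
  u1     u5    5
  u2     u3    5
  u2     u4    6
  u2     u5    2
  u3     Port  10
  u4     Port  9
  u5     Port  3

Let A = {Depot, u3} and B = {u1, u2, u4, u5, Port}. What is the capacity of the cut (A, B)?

Edges leaving {Depot, u3}: Depot→u1 (2), Depot→u2 (11), u3→Port (10).
Cut capacity = 2 + 11 + 10 = 23.

23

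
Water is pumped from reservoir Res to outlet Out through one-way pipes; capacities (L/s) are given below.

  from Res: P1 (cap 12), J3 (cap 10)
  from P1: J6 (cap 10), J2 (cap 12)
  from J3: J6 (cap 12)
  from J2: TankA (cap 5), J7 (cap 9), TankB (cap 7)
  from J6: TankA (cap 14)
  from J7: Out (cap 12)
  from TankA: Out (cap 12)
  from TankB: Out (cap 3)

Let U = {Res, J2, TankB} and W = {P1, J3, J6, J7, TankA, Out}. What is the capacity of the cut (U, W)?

Edges leaving {Res, J2, TankB}: Res→P1 (12), Res→J3 (10), J2→J7 (9), J2→TankA (5), TankB→Out (3).
Cut capacity = 12 + 10 + 9 + 5 + 3 = 39.

39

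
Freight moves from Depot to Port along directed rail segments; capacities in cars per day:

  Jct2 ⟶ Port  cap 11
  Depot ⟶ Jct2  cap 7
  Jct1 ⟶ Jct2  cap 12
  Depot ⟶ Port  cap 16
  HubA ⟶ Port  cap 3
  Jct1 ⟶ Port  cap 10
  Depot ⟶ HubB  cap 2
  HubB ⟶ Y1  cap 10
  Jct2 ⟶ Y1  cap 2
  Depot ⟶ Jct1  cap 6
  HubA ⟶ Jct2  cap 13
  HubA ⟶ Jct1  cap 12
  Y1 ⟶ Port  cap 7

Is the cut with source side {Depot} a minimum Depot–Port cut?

Yes — it is a minimum cut (capacity 31).

Given cut capacity: 6 + 2 + 7 + 16 = 31.
Augment Depot→Port: bottleneck 16, flow now 16.
Augment Depot→Jct1→Port: bottleneck 6, flow now 22.
Augment Depot→Jct2→Port: bottleneck 7, flow now 29.
Augment Depot→HubB→Y1→Port: bottleneck 2, flow now 31.
No augmenting path remains; maximum flow = 31.
Cut capacity 31 equals the max flow, so it is a minimum cut.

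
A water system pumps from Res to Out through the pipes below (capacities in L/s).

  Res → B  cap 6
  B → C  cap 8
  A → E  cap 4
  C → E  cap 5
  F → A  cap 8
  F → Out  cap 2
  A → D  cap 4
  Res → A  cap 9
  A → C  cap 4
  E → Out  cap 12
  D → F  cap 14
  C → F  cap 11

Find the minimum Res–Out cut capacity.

Augment Res→A→E→Out: bottleneck 4, flow now 4.
Augment Res→A→C→E→Out: bottleneck 4, flow now 8.
Augment Res→A→D→F→Out: bottleneck 1, flow now 9.
Augment Res→B→C→E→Out: bottleneck 1, flow now 10.
Augment Res→B→C→F→Out: bottleneck 1, flow now 11.
No augmenting path remains; maximum flow = 11.
By max-flow min-cut, the minimum cut capacity equals the max flow.
In the residual graph, reachable from Res: {Res, A, B, C, D, F}.
Min-cut edges: A→E (4), C→E (5), F→Out (2); capacity 4 + 5 + 2 = 11.

11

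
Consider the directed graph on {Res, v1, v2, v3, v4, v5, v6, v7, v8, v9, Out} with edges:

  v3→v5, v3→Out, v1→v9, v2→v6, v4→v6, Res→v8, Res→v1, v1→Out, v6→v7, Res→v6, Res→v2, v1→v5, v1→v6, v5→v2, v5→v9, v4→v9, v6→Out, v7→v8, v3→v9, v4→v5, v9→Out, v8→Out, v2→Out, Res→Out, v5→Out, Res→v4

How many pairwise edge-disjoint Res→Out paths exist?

Assign every edge capacity 1; by Menger, the answer equals the max flow.
Path Res→Out (+1); total 1.
Path Res→v1→Out (+1); total 2.
Path Res→v2→Out (+1); total 3.
Path Res→v6→Out (+1); total 4.
Path Res→v8→Out (+1); total 5.
Path Res→v4→v5→Out (+1); total 6.
No residual Res→Out path; max flow = 6.
Certifying cut of size 6: {Res→Out, Res→v1, Res→v2, Res→v4, Res→v6, Res→v8}.

6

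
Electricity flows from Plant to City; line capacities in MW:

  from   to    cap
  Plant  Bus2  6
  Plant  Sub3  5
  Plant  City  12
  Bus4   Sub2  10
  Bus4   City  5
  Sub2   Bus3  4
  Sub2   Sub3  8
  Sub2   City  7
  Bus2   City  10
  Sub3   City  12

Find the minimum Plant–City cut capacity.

23

Augment Plant→City: bottleneck 12, flow now 12.
Augment Plant→Bus2→City: bottleneck 6, flow now 18.
Augment Plant→Sub3→City: bottleneck 5, flow now 23.
No augmenting path remains; maximum flow = 23.
By max-flow min-cut, the minimum cut capacity equals the max flow.
In the residual graph, reachable from Plant: {Plant}.
Min-cut edges: Plant→Bus2 (6), Plant→Sub3 (5), Plant→City (12); capacity 6 + 5 + 12 = 23.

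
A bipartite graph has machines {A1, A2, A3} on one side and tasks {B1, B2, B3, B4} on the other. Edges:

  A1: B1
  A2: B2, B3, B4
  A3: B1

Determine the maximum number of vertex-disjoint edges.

Unit-capacity flow: source→left, listed edges, right→sink; max matching = max flow.
Augmenting path A1→B1 (+1); matched 1.
Augmenting path A2→B2 (+1); matched 2.
No augmenting path remains; maximum matching = 2.
König certificate: {A2, B1} is a vertex cover of size 2 (every listed pair touches it), so no matching can be larger.

2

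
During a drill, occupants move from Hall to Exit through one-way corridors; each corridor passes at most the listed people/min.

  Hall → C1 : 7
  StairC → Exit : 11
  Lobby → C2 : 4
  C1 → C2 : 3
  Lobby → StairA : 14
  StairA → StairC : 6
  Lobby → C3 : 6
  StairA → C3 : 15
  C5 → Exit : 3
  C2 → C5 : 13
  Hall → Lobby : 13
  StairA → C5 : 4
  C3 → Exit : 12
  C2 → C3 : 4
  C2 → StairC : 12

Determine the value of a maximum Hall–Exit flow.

Augment Hall→Lobby→C3→Exit: bottleneck 6, flow now 6.
Augment Hall→C1→C2→C5→Exit: bottleneck 3, flow now 9.
Augment Hall→Lobby→C2→C3→Exit: bottleneck 4, flow now 13.
Augment Hall→Lobby→StairA→C3→Exit: bottleneck 2, flow now 15.
Augment Hall→Lobby→StairA→StairC→Exit: bottleneck 1, flow now 16.
No augmenting path remains; maximum flow = 16.
In the residual graph, reachable from Hall: {Hall, C1}.
Min-cut edges: Hall→Lobby (13), C1→C2 (3); capacity 13 + 3 = 16.
This cut is saturated, so no flow can exceed 16.

16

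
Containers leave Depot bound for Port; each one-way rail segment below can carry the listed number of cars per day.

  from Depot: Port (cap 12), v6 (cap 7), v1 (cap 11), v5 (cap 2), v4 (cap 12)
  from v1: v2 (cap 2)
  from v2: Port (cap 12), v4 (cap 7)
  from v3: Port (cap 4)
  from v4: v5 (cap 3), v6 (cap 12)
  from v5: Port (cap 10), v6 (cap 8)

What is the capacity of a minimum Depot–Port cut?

Augment Depot→Port: bottleneck 12, flow now 12.
Augment Depot→v5→Port: bottleneck 2, flow now 14.
Augment Depot→v1→v2→Port: bottleneck 2, flow now 16.
Augment Depot→v4→v5→Port: bottleneck 3, flow now 19.
No augmenting path remains; maximum flow = 19.
By max-flow min-cut, the minimum cut capacity equals the max flow.
In the residual graph, reachable from Depot: {Depot, v1, v4, v6}.
Min-cut edges: Depot→v5 (2), Depot→Port (12), v1→v2 (2), v4→v5 (3); capacity 2 + 12 + 2 + 3 = 19.

19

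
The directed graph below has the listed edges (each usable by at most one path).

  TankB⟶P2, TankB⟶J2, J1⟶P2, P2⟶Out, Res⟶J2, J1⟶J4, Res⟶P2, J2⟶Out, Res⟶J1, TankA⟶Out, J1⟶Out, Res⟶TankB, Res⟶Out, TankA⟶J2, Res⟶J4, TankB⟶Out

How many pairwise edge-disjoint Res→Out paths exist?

Assign every edge capacity 1; by Menger, the answer equals the max flow.
Path Res→Out (+1); total 1.
Path Res→J1→Out (+1); total 2.
Path Res→TankB→Out (+1); total 3.
Path Res→P2→Out (+1); total 4.
Path Res→J2→Out (+1); total 5.
No residual Res→Out path; max flow = 5.
Certifying cut of size 5: {Res→J1, Res→J2, Res→Out, Res→P2, Res→TankB}.

5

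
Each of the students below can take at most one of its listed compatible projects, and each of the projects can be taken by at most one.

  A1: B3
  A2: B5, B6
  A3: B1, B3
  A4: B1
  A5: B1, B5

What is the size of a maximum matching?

Unit-capacity flow: source→left, listed edges, right→sink; max matching = max flow.
Augmenting path A1→B3 (+1); matched 1.
Augmenting path A2→B5 (+1); matched 2.
Augmenting path A3→B1 (+1); matched 3.
Augmenting path A5→B5→A2→B6 (+1); matched 4.
No augmenting path remains; maximum matching = 4.
König certificate: {A2, A5, B1, B3} is a vertex cover of size 4 (every listed pair touches it), so no matching can be larger.

4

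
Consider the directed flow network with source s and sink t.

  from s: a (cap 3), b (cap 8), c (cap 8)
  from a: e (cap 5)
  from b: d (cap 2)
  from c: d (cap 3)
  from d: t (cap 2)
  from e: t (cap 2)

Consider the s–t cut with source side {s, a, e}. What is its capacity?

Edges leaving {s, a, e}: s→b (8), s→c (8), e→t (2).
Cut capacity = 8 + 8 + 2 = 18.

18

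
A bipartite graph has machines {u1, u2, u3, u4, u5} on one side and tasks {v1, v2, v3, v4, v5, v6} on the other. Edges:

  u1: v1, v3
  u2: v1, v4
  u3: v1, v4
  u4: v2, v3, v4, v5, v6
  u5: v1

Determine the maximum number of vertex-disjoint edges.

Unit-capacity flow: source→left, listed edges, right→sink; max matching = max flow.
Augmenting path u1→v1 (+1); matched 1.
Augmenting path u2→v4 (+1); matched 2.
Augmenting path u4→v2 (+1); matched 3.
Augmenting path u3→v1→u1→v3 (+1); matched 4.
No augmenting path remains; maximum matching = 4.
König certificate: {u1, u4, v1, v4} is a vertex cover of size 4 (every listed pair touches it), so no matching can be larger.

4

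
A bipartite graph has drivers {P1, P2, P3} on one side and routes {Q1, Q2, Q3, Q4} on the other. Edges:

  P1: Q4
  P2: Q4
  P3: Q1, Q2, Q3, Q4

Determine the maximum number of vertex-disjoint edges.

Unit-capacity flow: source→left, listed edges, right→sink; max matching = max flow.
Augmenting path P1→Q4 (+1); matched 1.
Augmenting path P3→Q1 (+1); matched 2.
No augmenting path remains; maximum matching = 2.
König certificate: {P3, Q4} is a vertex cover of size 2 (every listed pair touches it), so no matching can be larger.

2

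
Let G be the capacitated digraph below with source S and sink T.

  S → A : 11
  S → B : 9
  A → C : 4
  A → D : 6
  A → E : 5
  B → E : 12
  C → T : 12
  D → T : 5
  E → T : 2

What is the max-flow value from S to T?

Augment S→A→C→T: bottleneck 4, flow now 4.
Augment S→A→D→T: bottleneck 5, flow now 9.
Augment S→A→E→T: bottleneck 2, flow now 11.
No augmenting path remains; maximum flow = 11.
In the residual graph, reachable from S: {S, A, B, D, E}.
Min-cut edges: A→C (4), D→T (5), E→T (2); capacity 4 + 5 + 2 = 11.
This cut is saturated, so no flow can exceed 11.

11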